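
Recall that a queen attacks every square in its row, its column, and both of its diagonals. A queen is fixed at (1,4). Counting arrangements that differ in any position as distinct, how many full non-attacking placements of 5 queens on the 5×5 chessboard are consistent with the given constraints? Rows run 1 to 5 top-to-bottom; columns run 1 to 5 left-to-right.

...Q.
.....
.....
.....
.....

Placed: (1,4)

2

Branch on row 2: col 1 → 1; col 2 → 1.
Sum: 1 + 1 = 2.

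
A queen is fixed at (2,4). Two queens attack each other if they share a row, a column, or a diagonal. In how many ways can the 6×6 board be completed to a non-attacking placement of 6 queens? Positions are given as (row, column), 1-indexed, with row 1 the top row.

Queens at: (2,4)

Branch on row 1: col 1 → 0; col 2 → 1; col 6 → 0.
Sum: 0 + 1 + 0 = 1.

1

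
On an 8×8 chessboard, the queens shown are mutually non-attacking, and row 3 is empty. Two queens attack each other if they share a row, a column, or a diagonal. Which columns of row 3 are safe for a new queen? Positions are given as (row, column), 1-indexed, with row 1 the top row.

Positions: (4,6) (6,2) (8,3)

columns 1, 4

(4,6) attacks row 3 at column 6 and diagonals 5, 7.
(6,2) attacks row 3 at column 2 and diagonals 5.
(8,3) attacks row 3 at column 3 and diagonals 8.
Attacked columns: {2, 3, 5, 6, 7, 8}. Safe: {1, 4}.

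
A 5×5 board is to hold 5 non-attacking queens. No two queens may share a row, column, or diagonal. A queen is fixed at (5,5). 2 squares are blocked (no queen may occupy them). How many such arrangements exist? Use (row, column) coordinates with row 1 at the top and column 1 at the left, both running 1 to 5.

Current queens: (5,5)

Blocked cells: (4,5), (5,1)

Branch on row 1: col 2 → 1; col 3 → 1; col 4 → 0.
Sum: 1 + 1 + 0 = 2.

2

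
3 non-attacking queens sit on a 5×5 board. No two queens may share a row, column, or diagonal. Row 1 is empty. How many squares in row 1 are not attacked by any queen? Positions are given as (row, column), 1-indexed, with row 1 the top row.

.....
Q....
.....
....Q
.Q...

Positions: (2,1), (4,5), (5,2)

2

(2,1) attacks row 1 at column 1 and diagonals 2.
(4,5) attacks row 1 at column 5 and diagonals 2.
(5,2) attacks row 1 at column 2.
Attacked columns: {1, 2, 5}. Safe: {3, 4}.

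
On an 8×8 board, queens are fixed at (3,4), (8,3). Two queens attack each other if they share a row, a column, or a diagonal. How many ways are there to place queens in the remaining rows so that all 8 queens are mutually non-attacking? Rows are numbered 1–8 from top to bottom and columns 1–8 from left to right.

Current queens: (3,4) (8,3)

Branch on row 1: col 1 → 1; col 5 → 2; col 7 → 0; col 8 → 0.
Sum: 1 + 2 + 0 + 0 = 3.

3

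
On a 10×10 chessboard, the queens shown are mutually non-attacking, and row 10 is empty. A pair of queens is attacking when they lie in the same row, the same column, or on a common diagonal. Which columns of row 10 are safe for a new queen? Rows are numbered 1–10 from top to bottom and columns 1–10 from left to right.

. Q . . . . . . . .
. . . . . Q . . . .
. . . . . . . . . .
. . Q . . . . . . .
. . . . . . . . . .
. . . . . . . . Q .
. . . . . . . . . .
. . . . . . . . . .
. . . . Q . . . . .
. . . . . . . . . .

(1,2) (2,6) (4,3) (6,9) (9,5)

columns 1, 7, 8, 10

(1,2) attacks row 10 at column 2.
(2,6) attacks row 10 at column 6.
(4,3) attacks row 10 at column 3 and diagonals 9.
(6,9) attacks row 10 at column 9 and diagonals 5.
(9,5) attacks row 10 at column 5 and diagonals 4, 6.
Attacked columns: {2, 3, 4, 5, 6, 9}. Safe: {1, 7, 8, 10}.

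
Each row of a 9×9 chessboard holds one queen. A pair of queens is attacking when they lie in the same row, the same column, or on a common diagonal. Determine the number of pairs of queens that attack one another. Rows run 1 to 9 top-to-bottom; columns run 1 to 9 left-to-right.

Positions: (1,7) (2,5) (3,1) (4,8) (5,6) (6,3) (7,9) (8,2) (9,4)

All columns are distinct and no two queens satisfy |Δrow| = |Δcol|, so no pair attacks.

0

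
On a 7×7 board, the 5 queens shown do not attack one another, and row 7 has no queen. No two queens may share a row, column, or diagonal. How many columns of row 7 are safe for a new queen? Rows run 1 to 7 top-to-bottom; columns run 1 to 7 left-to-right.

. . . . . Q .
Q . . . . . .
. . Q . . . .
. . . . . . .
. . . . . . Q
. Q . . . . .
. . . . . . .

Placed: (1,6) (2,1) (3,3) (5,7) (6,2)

1

(1,6) attacks row 7 at column 6.
(2,1) attacks row 7 at column 1 and diagonals 6.
(3,3) attacks row 7 at column 3 and diagonals 7.
(5,7) attacks row 7 at column 7 and diagonals 5.
(6,2) attacks row 7 at column 2 and diagonals 1, 3.
Attacked columns: {1, 2, 3, 5, 6, 7}. Safe: {4}.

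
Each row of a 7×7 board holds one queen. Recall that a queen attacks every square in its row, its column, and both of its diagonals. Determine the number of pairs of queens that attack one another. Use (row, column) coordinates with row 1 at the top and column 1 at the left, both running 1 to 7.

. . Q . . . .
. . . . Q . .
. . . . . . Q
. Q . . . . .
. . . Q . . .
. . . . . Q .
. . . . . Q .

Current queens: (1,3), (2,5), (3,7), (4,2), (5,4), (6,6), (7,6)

Same column: (6,6)–(7,6) (column 6).
Same diagonal: (5,4)–(7,6) (|5−7| = |4−6| = 2).
Total attacking pairs: 2.

2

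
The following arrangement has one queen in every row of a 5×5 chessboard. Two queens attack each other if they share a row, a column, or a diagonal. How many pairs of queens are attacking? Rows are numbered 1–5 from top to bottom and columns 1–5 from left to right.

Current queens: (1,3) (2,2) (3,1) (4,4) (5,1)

5

Same column: (3,1)–(5,1) (column 1).
Same diagonal: (1,3)–(2,2) (|1−2| = |3−2| = 1); (1,3)–(3,1) (|1−3| = |3−1| = 2); (2,2)–(3,1) (|2−3| = |2−1| = 1); (2,2)–(4,4) (|2−4| = |2−4| = 2).
Total attacking pairs: 5.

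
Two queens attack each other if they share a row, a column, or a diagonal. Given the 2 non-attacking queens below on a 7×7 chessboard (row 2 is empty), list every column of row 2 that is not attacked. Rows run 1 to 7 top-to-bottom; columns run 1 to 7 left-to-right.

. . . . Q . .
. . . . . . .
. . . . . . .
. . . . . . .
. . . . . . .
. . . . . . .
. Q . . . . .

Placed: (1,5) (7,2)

(1,5) attacks row 2 at column 5 and diagonals 4, 6.
(7,2) attacks row 2 at column 2 and diagonals 7.
Attacked columns: {2, 4, 5, 6, 7}. Safe: {1, 3}.

columns 1, 3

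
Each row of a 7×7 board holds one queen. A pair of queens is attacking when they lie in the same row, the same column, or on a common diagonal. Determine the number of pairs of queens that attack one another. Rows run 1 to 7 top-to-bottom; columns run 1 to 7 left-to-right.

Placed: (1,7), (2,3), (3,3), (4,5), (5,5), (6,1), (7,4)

Same column: (2,3)–(3,3) (column 3); (4,5)–(5,5) (column 5).
Same diagonal: (2,3)–(4,5) (|2−4| = |3−5| = 2); (3,3)–(5,5) (|3−5| = |3−5| = 2).
Total attacking pairs: 4.

4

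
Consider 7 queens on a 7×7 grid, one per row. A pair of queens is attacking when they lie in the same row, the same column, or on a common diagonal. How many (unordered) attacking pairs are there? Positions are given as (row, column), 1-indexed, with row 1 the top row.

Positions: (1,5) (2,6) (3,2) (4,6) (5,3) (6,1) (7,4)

Same column: (2,6)–(4,6) (column 6).
Same diagonal: (1,5)–(2,6) (|1−2| = |5−6| = 1); (2,6)–(5,3) (|2−5| = |6−3| = 3).
Total attacking pairs: 3.

3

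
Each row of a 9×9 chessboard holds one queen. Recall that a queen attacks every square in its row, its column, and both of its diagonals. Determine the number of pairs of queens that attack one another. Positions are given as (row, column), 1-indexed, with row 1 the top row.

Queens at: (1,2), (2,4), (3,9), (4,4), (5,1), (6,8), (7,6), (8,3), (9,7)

Same column: (2,4)–(4,4) (column 4).
Same diagonal: (2,4)–(5,1) (|2−5| = |4−1| = 3); (2,4)–(6,8) (|2−6| = |4−8| = 4).
Total attacking pairs: 3.

3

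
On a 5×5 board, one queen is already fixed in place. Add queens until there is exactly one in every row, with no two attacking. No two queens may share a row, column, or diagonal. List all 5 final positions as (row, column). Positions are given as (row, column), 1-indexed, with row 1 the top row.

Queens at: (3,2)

(1,3) (2,5) (3,2) (4,4) (5,1)

Row 1: attacked by (3,2)→{2,4}. Safe: 1, 3, 5. Place at column 3.
Row 2: attacked by (1,3)→{2,3,4}; (3,2)→{1,2,3}. Safe: 5. Place at column 5.
Row 4: attacked by (1,3)→{3}; (2,5)→{3,5}; (3,2)→{1,2,3}. Safe: 4. Place at column 4.
Row 5: attacked by (1,3)→{3}; (2,5)→{2,5}; (3,2)→{2,4}; (4,4)→{3,4,5}. Safe: 1. Place at column 1.
Columns [3, 5, 2, 4, 1], r−c [-2, -3, 1, 0, 4], r+c [4, 7, 5, 8, 6] are all distinct, so no two queens attack.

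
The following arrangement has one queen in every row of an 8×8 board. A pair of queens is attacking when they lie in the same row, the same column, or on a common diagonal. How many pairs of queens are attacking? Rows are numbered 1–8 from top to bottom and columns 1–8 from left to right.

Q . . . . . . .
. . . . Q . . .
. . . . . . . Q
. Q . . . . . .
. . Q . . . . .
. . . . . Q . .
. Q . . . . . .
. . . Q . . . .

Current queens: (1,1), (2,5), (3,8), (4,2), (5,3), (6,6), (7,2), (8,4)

4

Same column: (4,2)–(7,2) (column 2).
Same diagonal: (1,1)–(6,6) (|1−6| = |1−6| = 5); (4,2)–(5,3) (|4−5| = |2−3| = 1); (6,6)–(8,4) (|6−8| = |6−4| = 2).
Total attacking pairs: 4.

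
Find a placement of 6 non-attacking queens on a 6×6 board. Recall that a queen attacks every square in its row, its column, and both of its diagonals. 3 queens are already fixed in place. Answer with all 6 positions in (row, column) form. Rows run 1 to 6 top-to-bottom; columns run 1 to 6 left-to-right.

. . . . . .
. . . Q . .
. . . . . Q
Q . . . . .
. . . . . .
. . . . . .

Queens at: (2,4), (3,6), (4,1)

(1,2) (2,4) (3,6) (4,1) (5,3) (6,5)

Row 1: attacked by (2,4)→{3,4,5}; (3,6)→{4,6}; (4,1)→{1,4}. Safe: 2. Place at column 2.
Row 5: attacked by (1,2)→{2,6}; (2,4)→{1,4}; (3,6)→{4,6}; (4,1)→{1,2}. Safe: 3, 5. Place at column 3.
Row 6: attacked by (1,2)→{2}; (2,4)→{4}; (3,6)→{3,6}; (4,1)→{1,3}; (5,3)→{2,3,4}. Safe: 5. Place at column 5.
Columns [2, 4, 6, 1, 3, 5], r−c [-1, -2, -3, 3, 2, 1], r+c [3, 6, 9, 5, 8, 11] are all distinct, so no two queens attack.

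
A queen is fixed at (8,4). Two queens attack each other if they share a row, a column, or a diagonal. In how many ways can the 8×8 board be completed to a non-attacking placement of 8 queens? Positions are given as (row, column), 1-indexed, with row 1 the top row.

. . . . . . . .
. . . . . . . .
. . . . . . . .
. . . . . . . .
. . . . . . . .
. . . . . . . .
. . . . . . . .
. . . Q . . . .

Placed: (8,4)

Branch on row 1: col 1 → 1; col 2 → 3; col 3 → 3; col 5 → 3; col 6 → 4; col 7 → 3; col 8 → 1.
Sum: 1 + 3 + 3 + 3 + 4 + 3 + 1 = 18.

18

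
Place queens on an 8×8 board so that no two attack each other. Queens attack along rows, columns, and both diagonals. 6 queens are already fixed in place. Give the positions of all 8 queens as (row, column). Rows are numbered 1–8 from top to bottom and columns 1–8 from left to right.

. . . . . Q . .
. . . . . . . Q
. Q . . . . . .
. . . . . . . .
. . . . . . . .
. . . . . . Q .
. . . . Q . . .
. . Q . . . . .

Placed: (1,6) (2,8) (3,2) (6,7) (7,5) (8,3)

Row 4: attacked by (1,6)→{3,6}; (2,8)→{6,8}; (3,2)→{1,2,3}; (6,7)→{5,7}; (7,5)→{2,5,8}; (8,3)→{3,7}. Safe: 4. Place at column 4.
Row 5: attacked by (1,6)→{2,6}; (2,8)→{5,8}; (3,2)→{2,4}; (4,4)→{3,4,5}; (6,7)→{6,7,8}; (7,5)→{3,5,7}; (8,3)→{3,6}. Safe: 1. Place at column 1.
Columns [6, 8, 2, 4, 1, 7, 5, 3], r−c [-5, -6, 1, 0, 4, -1, 2, 5], r+c [7, 10, 5, 8, 6, 13, 12, 11] are all distinct, so no two queens attack.

(1,6) (2,8) (3,2) (4,4) (5,1) (6,7) (7,5) (8,3)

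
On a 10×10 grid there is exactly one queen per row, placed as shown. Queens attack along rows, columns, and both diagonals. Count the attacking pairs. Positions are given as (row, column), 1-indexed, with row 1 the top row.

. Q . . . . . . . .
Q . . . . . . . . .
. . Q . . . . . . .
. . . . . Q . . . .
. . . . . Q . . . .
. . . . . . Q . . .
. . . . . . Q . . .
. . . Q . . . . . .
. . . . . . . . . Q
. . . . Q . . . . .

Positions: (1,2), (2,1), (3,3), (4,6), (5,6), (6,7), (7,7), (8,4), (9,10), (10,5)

10

Same column: (4,6)–(5,6) (column 6); (6,7)–(7,7) (column 7).
Same diagonal: (1,2)–(2,1) (|1−2| = |2−1| = 1); (1,2)–(5,6) (|1−5| = |2−6| = 4); (1,2)–(6,7) (|1−6| = |2−7| = 5); (1,2)–(9,10) (|1−9| = |2−10| = 8); (3,3)–(7,7) (|3−7| = |3−7| = 4); (5,6)–(6,7) (|5−6| = |6−7| = 1); (5,6)–(9,10) (|5−9| = |6−10| = 4); (6,7)–(9,10) (|6−9| = |7−10| = 3).
Total attacking pairs: 10.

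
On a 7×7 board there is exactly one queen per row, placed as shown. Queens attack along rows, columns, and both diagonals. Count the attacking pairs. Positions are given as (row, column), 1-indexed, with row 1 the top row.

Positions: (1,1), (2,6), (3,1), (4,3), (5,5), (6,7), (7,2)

Same column: (1,1)–(3,1) (column 1).
Same diagonal: (1,1)–(5,5) (|1−5| = |1−5| = 4).
Total attacking pairs: 2.

2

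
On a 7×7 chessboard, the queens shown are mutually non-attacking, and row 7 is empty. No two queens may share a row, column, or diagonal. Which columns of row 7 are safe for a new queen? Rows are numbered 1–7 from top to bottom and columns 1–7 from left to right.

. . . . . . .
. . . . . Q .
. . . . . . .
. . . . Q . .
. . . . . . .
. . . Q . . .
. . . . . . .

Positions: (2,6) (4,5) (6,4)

columns 7

(2,6) attacks row 7 at column 6 and diagonals 1.
(4,5) attacks row 7 at column 5 and diagonals 2.
(6,4) attacks row 7 at column 4 and diagonals 3, 5.
Attacked columns: {1, 2, 3, 4, 5, 6}. Safe: {7}.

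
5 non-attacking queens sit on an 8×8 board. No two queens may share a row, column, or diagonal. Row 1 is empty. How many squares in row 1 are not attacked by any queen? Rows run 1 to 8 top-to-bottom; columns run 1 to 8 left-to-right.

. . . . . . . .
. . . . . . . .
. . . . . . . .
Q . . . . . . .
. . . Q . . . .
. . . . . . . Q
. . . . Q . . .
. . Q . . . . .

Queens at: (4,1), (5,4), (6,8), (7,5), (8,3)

(4,1) attacks row 1 at column 1 and diagonals 4.
(5,4) attacks row 1 at column 4 and diagonals 8.
(6,8) attacks row 1 at column 8 and diagonals 3.
(7,5) attacks row 1 at column 5.
(8,3) attacks row 1 at column 3.
Attacked columns: {1, 3, 4, 5, 8}. Safe: {2, 6, 7}.

3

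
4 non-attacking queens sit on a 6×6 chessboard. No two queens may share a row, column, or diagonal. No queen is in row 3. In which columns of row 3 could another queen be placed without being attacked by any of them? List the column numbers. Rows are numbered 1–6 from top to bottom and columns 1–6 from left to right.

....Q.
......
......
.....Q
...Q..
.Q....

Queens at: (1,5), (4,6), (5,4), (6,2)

(1,5) attacks row 3 at column 5 and diagonals 3.
(4,6) attacks row 3 at column 6 and diagonals 5.
(5,4) attacks row 3 at column 4 and diagonals 2, 6.
(6,2) attacks row 3 at column 2 and diagonals 5.
Attacked columns: {2, 3, 4, 5, 6}. Safe: {1}.

columns 1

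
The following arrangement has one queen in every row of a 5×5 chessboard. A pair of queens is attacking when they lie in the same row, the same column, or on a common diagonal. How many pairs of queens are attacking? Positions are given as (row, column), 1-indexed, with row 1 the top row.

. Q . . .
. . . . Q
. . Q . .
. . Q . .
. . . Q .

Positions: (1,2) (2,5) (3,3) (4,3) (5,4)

3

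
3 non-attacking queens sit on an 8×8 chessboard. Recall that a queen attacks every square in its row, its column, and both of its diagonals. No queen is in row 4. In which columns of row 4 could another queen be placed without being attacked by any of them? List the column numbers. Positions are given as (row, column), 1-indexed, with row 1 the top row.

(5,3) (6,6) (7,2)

columns 1, 7

(5,3) attacks row 4 at column 3 and diagonals 2, 4.
(6,6) attacks row 4 at column 6 and diagonals 4, 8.
(7,2) attacks row 4 at column 2 and diagonals 5.
Attacked columns: {2, 3, 4, 5, 6, 8}. Safe: {1, 7}.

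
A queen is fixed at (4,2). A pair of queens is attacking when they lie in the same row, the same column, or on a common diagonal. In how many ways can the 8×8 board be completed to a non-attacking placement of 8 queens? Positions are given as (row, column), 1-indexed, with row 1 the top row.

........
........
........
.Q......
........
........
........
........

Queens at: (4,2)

Branch on row 1: col 1 → 0; col 3 → 2; col 4 → 2; col 6 → 3; col 7 → 1; col 8 → 0.
Sum: 0 + 2 + 2 + 3 + 1 + 0 = 8.

8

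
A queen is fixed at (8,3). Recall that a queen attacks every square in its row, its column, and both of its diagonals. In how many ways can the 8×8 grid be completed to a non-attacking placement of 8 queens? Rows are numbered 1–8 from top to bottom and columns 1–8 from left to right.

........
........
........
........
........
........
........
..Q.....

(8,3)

Branch on row 1: col 1 → 2; col 2 → 2; col 4 → 3; col 5 → 4; col 6 → 5; col 7 → 0; col 8 → 0.
Sum: 2 + 2 + 3 + 4 + 5 + 0 + 0 = 16.

16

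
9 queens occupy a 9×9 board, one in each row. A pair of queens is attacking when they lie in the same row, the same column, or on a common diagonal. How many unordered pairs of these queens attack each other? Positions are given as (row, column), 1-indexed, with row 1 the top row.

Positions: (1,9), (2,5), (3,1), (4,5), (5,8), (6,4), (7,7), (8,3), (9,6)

4

Same column: (2,5)–(4,5) (column 5).
Same diagonal: (1,9)–(6,4) (|1−6| = |9−4| = 5); (2,5)–(5,8) (|2−5| = |5−8| = 3); (3,1)–(6,4) (|3−6| = |1−4| = 3).
Total attacking pairs: 4.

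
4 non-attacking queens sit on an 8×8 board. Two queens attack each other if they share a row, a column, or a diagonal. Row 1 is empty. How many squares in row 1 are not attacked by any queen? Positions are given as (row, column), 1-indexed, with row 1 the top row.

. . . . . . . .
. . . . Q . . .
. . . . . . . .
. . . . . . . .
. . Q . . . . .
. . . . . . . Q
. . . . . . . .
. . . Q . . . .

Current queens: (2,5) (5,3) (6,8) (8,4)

2

(2,5) attacks row 1 at column 5 and diagonals 4, 6.
(5,3) attacks row 1 at column 3 and diagonals 7.
(6,8) attacks row 1 at column 8 and diagonals 3.
(8,4) attacks row 1 at column 4.
Attacked columns: {3, 4, 5, 6, 7, 8}. Safe: {1, 2}.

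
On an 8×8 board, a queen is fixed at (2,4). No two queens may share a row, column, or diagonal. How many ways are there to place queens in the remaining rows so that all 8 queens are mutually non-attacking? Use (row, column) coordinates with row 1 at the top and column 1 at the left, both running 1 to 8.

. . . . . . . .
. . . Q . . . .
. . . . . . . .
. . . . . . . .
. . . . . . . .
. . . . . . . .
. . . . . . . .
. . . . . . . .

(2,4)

8

Branch on row 1: col 1 → 0; col 2 → 1; col 6 → 4; col 7 → 2; col 8 → 1.
Sum: 0 + 1 + 4 + 2 + 1 = 8.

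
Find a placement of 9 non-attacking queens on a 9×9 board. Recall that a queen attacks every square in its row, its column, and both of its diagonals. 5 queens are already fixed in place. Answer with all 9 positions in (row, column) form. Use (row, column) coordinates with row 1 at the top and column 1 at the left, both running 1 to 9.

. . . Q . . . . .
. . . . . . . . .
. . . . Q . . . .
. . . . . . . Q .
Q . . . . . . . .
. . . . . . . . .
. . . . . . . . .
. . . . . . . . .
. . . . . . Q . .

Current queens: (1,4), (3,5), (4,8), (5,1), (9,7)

Row 2: attacked by (1,4)→{3,4,5}; (3,5)→{4,5,6}; (4,8)→{6,8}; (5,1)→{1,4}; (9,7)→{7}. Safe: 2, 9. Place at column 2.
Row 6: attacked by (1,4)→{4,9}; (2,2)→{2,6}; (3,5)→{2,5,8}; (4,8)→{6,8}; (5,1)→{1,2}; (9,7)→{4,7}. Safe: 3. Place at column 3.
Row 7: attacked by (1,4)→{4}; (2,2)→{2,7}; (3,5)→{1,5,9}; (4,8)→{5,8}; (5,1)→{1,3}; (6,3)→{2,3,4}; (9,7)→{5,7,9}. Safe: 6. Place at column 6.
Row 8: attacked by (1,4)→{4}; (2,2)→{2,8}; (3,5)→{5}; (4,8)→{4,8}; (5,1)→{1,4}; (6,3)→{1,3,5}; (7,6)→{5,6,7}; (9,7)→{6,7,8}. Safe: 9. Place at column 9.
Columns [4, 2, 5, 8, 1, 3, 6, 9, 7], r−c [-3, 0, -2, -4, 4, 3, 1, -1, 2], r+c [5, 4, 8, 12, 6, 9, 13, 17, 16] are all distinct, so no two queens attack.

(1,4) (2,2) (3,5) (4,8) (5,1) (6,3) (7,6) (8,9) (9,7)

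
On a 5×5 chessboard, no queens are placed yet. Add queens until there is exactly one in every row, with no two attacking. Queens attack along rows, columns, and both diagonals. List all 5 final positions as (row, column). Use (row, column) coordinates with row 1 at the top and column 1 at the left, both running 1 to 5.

(1,2) (2,4) (3,1) (4,3) (5,5)

Row 1: Safe: 1, 2, 3, 4, 5. Place at column 2.
Row 2: attacked by (1,2)→{1,2,3}. Safe: 4, 5. Place at column 4.
Row 3: attacked by (1,2)→{2,4}; (2,4)→{3,4,5}. Safe: 1. Place at column 1.
Row 4: attacked by (1,2)→{2,5}; (2,4)→{2,4}; (3,1)→{1,2}. Safe: 3. Place at column 3.
Row 5: attacked by (1,2)→{2}; (2,4)→{1,4}; (3,1)→{1,3}; (4,3)→{2,3,4}. Safe: 5. Place at column 5.
Columns [2, 4, 1, 3, 5], r−c [-1, -2, 2, 1, 0], r+c [3, 6, 4, 7, 10] are all distinct, so no two queens attack.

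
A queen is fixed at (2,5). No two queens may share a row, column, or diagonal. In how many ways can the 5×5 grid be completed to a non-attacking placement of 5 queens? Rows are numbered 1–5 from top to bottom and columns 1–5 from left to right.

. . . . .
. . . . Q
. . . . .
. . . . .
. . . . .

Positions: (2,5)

2

Branch on row 1: col 1 → 0; col 2 → 1; col 3 → 1.
Sum: 0 + 1 + 1 = 2.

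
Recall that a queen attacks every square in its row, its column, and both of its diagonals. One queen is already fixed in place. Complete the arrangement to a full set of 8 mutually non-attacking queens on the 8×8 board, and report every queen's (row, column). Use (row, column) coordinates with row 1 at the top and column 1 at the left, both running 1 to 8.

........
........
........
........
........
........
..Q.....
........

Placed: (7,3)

Row 1: attacked by (7,3)→{3}. Safe: 1, 2, 4, 5, 6, 7, 8. Place at column 7.
Row 2: attacked by (1,7)→{6,7,8}; (7,3)→{3,8}. Safe: 1, 2, 4, 5. Place at column 2.
Row 3: attacked by (1,7)→{5,7}; (2,2)→{1,2,3}; (7,3)→{3,7}. Safe: 4, 6, 8. Place at column 4.
Row 4: attacked by (1,7)→{4,7}; (2,2)→{2,4}; (3,4)→{3,4,5}; (7,3)→{3,6}. Safe: 1, 8. Place at column 1.
Row 5: attacked by (1,7)→{3,7}; (2,2)→{2,5}; (3,4)→{2,4,6}; (4,1)→{1,2}; (7,3)→{1,3,5}. Safe: 8. Place at column 8.
Row 6: attacked by (1,7)→{2,7}; (2,2)→{2,6}; (3,4)→{1,4,7}; (4,1)→{1,3}; (5,8)→{7,8}; (7,3)→{2,3,4}. Safe: 5. Place at column 5.
Row 8: attacked by (1,7)→{7}; (2,2)→{2,8}; (3,4)→{4}; (4,1)→{1,5}; (5,8)→{5,8}; (6,5)→{3,5,7}; (7,3)→{2,3,4}. Safe: 6. Place at column 6.
Columns [7, 2, 4, 1, 8, 5, 3, 6], r−c [-6, 0, -1, 3, -3, 1, 4, 2], r+c [8, 4, 7, 5, 13, 11, 10, 14] are all distinct, so no two queens attack.

(1,7) (2,2) (3,4) (4,1) (5,8) (6,5) (7,3) (8,6)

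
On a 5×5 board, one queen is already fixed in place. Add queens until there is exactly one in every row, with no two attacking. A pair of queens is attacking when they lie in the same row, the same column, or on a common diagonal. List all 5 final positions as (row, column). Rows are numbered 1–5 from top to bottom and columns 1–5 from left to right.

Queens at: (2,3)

Row 1: attacked by (2,3)→{2,3,4}. Safe: 1, 5. Place at column 1.
Row 3: attacked by (1,1)→{1,3}; (2,3)→{2,3,4}. Safe: 5. Place at column 5.
Row 4: attacked by (1,1)→{1,4}; (2,3)→{1,3,5}; (3,5)→{4,5}. Safe: 2. Place at column 2.
Row 5: attacked by (1,1)→{1,5}; (2,3)→{3}; (3,5)→{3,5}; (4,2)→{1,2,3}. Safe: 4. Place at column 4.
Columns [1, 3, 5, 2, 4], r−c [0, -1, -2, 2, 1], r+c [2, 5, 8, 6, 9] are all distinct, so no two queens attack.

(1,1) (2,3) (3,5) (4,2) (5,4)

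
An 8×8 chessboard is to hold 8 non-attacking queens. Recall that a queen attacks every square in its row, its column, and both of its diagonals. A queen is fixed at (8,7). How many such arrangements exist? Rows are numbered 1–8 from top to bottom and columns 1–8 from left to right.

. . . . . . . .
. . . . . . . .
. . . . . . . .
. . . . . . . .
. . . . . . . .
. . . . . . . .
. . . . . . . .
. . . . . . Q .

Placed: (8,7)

Branch on row 1: col 1 → 0; col 2 → 0; col 3 → 0; col 4 → 3; col 5 → 3; col 6 → 2; col 8 → 0.
Sum: 0 + 0 + 0 + 3 + 3 + 2 + 0 = 8.

8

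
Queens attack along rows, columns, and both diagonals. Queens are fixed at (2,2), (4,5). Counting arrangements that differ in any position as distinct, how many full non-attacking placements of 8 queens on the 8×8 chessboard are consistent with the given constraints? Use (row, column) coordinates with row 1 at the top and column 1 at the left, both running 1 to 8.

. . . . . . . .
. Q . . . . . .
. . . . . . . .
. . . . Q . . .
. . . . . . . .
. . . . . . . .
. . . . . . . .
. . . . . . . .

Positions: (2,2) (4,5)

2

Branch on row 1: col 4 → 2; col 6 → 0; col 7 → 0.
Sum: 2 + 0 + 0 = 2.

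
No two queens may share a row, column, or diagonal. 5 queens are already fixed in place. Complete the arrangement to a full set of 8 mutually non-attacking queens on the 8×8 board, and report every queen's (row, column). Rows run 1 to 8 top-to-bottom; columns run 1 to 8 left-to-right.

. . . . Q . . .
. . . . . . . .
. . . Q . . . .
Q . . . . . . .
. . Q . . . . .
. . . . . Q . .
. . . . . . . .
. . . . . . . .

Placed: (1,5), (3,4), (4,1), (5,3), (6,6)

(1,5) (2,8) (3,4) (4,1) (5,3) (6,6) (7,2) (8,7)

Row 2: attacked by (1,5)→{4,5,6}; (3,4)→{3,4,5}; (4,1)→{1,3}; (5,3)→{3,6}; (6,6)→{2,6}. Safe: 7, 8. Place at column 8.
Row 7: attacked by (1,5)→{5}; (2,8)→{3,8}; (3,4)→{4,8}; (4,1)→{1,4}; (5,3)→{1,3,5}; (6,6)→{5,6,7}. Safe: 2. Place at column 2.
Row 8: attacked by (1,5)→{5}; (2,8)→{2,8}; (3,4)→{4}; (4,1)→{1,5}; (5,3)→{3,6}; (6,6)→{4,6,8}; (7,2)→{1,2,3}. Safe: 7. Place at column 7.
Columns [5, 8, 4, 1, 3, 6, 2, 7], r−c [-4, -6, -1, 3, 2, 0, 5, 1], r+c [6, 10, 7, 5, 8, 12, 9, 15] are all distinct, so no two queens attack.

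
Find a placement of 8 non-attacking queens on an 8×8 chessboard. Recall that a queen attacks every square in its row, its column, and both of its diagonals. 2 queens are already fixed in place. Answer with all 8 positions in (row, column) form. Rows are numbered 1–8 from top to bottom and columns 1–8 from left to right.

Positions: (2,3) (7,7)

Row 1: attacked by (2,3)→{2,3,4}; (7,7)→{1,7}. Safe: 5, 6, 8. Place at column 8.
Row 3: attacked by (1,8)→{6,8}; (2,3)→{2,3,4}; (7,7)→{3,7}. Safe: 1, 5. Place at column 1.
Row 4: attacked by (1,8)→{5,8}; (2,3)→{1,3,5}; (3,1)→{1,2}; (7,7)→{4,7}. Safe: 6. Place at column 6.
Row 5: attacked by (1,8)→{4,8}; (2,3)→{3,6}; (3,1)→{1,3}; (4,6)→{5,6,7}; (7,7)→{5,7}. Safe: 2. Place at column 2.
Row 6: attacked by (1,8)→{3,8}; (2,3)→{3,7}; (3,1)→{1,4}; (4,6)→{4,6,8}; (5,2)→{1,2,3}; (7,7)→{6,7,8}. Safe: 5. Place at column 5.
Row 8: attacked by (1,8)→{1,8}; (2,3)→{3}; (3,1)→{1,6}; (4,6)→{2,6}; (5,2)→{2,5}; (6,5)→{3,5,7}; (7,7)→{6,7,8}. Safe: 4. Place at column 4.
Columns [8, 3, 1, 6, 2, 5, 7, 4], r−c [-7, -1, 2, -2, 3, 1, 0, 4], r+c [9, 5, 4, 10, 7, 11, 14, 12] are all distinct, so no two queens attack.

(1,8) (2,3) (3,1) (4,6) (5,2) (6,5) (7,7) (8,4)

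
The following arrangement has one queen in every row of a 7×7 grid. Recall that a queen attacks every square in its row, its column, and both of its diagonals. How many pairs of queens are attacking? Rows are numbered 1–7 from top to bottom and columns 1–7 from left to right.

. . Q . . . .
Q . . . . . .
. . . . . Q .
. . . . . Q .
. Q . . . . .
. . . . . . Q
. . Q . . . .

4

Same column: (1,3)–(7,3) (column 3); (3,6)–(4,6) (column 6).
Same diagonal: (1,3)–(4,6) (|1−4| = |3−6| = 3); (4,6)–(7,3) (|4−7| = |6−3| = 3).
Total attacking pairs: 4.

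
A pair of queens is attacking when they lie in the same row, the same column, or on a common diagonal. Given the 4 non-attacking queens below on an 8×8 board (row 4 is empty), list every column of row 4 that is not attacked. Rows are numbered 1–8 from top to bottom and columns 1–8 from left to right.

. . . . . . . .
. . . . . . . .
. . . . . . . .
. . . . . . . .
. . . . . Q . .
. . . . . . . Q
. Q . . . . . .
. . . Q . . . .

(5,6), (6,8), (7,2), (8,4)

columns 1, 3

(5,6) attacks row 4 at column 6 and diagonals 5, 7.
(6,8) attacks row 4 at column 8 and diagonals 6.
(7,2) attacks row 4 at column 2 and diagonals 5.
(8,4) attacks row 4 at column 4 and diagonals 8.
Attacked columns: {2, 4, 5, 6, 7, 8}. Safe: {1, 3}.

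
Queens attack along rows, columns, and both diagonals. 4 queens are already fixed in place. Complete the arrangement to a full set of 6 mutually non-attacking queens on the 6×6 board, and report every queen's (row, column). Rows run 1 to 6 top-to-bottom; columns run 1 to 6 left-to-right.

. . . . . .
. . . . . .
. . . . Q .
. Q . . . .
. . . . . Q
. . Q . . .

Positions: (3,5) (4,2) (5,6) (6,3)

Row 1: attacked by (3,5)→{3,5}; (4,2)→{2,5}; (5,6)→{2,6}; (6,3)→{3}. Safe: 1, 4. Place at column 4.
Row 2: attacked by (1,4)→{3,4,5}; (3,5)→{4,5,6}; (4,2)→{2,4}; (5,6)→{3,6}; (6,3)→{3}. Safe: 1. Place at column 1.
Columns [4, 1, 5, 2, 6, 3], r−c [-3, 1, -2, 2, -1, 3], r+c [5, 3, 8, 6, 11, 9] are all distinct, so no two queens attack.

(1,4) (2,1) (3,5) (4,2) (5,6) (6,3)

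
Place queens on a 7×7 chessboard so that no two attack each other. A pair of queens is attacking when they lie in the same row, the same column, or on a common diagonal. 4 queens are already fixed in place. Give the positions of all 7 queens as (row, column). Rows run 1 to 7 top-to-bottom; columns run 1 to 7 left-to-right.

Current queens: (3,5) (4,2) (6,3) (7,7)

Row 1: attacked by (3,5)→{3,5,7}; (4,2)→{2,5}; (6,3)→{3}; (7,7)→{1,7}. Safe: 4, 6. Place at column 4.
Row 2: attacked by (1,4)→{3,4,5}; (3,5)→{4,5,6}; (4,2)→{2,4}; (6,3)→{3,7}; (7,7)→{2,7}. Safe: 1. Place at column 1.
Row 5: attacked by (1,4)→{4}; (2,1)→{1,4}; (3,5)→{3,5,7}; (4,2)→{1,2,3}; (6,3)→{2,3,4}; (7,7)→{5,7}. Safe: 6. Place at column 6.
Columns [4, 1, 5, 2, 6, 3, 7], r−c [-3, 1, -2, 2, -1, 3, 0], r+c [5, 3, 8, 6, 11, 9, 14] are all distinct, so no two queens attack.

(1,4) (2,1) (3,5) (4,2) (5,6) (6,3) (7,7)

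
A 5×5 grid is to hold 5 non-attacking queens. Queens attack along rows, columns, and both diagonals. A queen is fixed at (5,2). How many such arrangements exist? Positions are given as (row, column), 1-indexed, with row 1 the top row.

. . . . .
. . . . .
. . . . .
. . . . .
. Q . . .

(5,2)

Branch on row 1: col 1 → 0; col 3 → 0; col 4 → 1; col 5 → 1.
Sum: 0 + 0 + 1 + 1 = 2.

2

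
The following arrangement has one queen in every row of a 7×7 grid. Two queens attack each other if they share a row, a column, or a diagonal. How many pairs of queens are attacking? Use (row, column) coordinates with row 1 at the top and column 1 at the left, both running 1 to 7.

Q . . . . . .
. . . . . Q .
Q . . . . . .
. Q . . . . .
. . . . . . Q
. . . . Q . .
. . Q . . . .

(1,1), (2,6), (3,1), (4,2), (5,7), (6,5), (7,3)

2

Same column: (1,1)–(3,1) (column 1).
Same diagonal: (3,1)–(4,2) (|3−4| = |1−2| = 1).
Total attacking pairs: 2.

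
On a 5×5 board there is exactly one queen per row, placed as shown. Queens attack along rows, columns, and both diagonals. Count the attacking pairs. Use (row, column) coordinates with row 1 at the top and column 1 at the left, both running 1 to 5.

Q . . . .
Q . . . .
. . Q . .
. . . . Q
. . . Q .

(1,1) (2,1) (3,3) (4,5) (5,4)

4

Same column: (1,1)–(2,1) (column 1).
Same diagonal: (1,1)–(3,3) (|1−3| = |1−3| = 2); (2,1)–(5,4) (|2−5| = |1−4| = 3); (4,5)–(5,4) (|4−5| = |5−4| = 1).
Total attacking pairs: 4.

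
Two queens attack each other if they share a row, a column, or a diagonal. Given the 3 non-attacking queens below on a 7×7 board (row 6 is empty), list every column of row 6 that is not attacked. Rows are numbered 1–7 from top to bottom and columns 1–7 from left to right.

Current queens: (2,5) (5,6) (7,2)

(2,5) attacks row 6 at column 5 and diagonals 1.
(5,6) attacks row 6 at column 6 and diagonals 5, 7.
(7,2) attacks row 6 at column 2 and diagonals 1, 3.
Attacked columns: {1, 2, 3, 5, 6, 7}. Safe: {4}.

columns 4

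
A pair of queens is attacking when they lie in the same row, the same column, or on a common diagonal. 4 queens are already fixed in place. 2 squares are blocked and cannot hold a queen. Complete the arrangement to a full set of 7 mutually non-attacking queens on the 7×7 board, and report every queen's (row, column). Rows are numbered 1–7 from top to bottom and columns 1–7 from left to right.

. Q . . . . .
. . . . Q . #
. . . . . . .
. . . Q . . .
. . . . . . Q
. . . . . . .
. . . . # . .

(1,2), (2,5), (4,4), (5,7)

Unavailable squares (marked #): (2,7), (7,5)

(1,2) (2,5) (3,1) (4,4) (5,7) (6,3) (7,6)

Row 3: attacked by (1,2)→{2,4}; (2,5)→{4,5,6}; (4,4)→{3,4,5}; (5,7)→{5,7}. Safe: 1. Place at column 1.
Row 6: attacked by (1,2)→{2,7}; (2,5)→{1,5}; (3,1)→{1,4}; (4,4)→{2,4,6}; (5,7)→{6,7}. Safe: 3. Place at column 3.
Row 7: attacked by (1,2)→{2}; (2,5)→{5}; (3,1)→{1,5}; (4,4)→{1,4,7}; (5,7)→{5,7}; (6,3)→{2,3,4}. Blocked: 5. Safe: 6. Place at column 6.
Columns [2, 5, 1, 4, 7, 3, 6], r−c [-1, -3, 2, 0, -2, 3, 1], r+c [3, 7, 4, 8, 12, 9, 13] are all distinct, so no two queens attack.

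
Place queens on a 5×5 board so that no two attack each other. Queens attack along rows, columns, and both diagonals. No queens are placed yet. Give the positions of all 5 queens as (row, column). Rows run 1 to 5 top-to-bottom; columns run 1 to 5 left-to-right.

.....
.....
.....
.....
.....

Row 1: Safe: 1, 2, 3, 4, 5. Place at column 5.
Row 2: attacked by (1,5)→{4,5}. Safe: 1, 2, 3. Place at column 3.
Row 3: attacked by (1,5)→{3,5}; (2,3)→{2,3,4}. Safe: 1. Place at column 1.
Row 4: attacked by (1,5)→{2,5}; (2,3)→{1,3,5}; (3,1)→{1,2}. Safe: 4. Place at column 4.
Row 5: attacked by (1,5)→{1,5}; (2,3)→{3}; (3,1)→{1,3}; (4,4)→{3,4,5}. Safe: 2. Place at column 2.
Columns [5, 3, 1, 4, 2], r−c [-4, -1, 2, 0, 3], r+c [6, 5, 4, 8, 7] are all distinct, so no two queens attack.

(1,5) (2,3) (3,1) (4,4) (5,2)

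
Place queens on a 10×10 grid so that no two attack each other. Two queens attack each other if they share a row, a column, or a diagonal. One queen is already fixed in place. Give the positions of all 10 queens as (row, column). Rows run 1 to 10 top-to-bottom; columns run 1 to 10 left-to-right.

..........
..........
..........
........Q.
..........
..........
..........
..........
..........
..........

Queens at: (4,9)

(1,3) (2,1) (3,6) (4,9) (5,5) (6,10) (7,8) (8,4) (9,2) (10,7)

Row 1: attacked by (4,9)→{6,9}. Safe: 1, 2, 3, 4, 5, 7, 8, 10. Place at column 3.
Row 2: attacked by (1,3)→{2,3,4}; (4,9)→{7,9}. Safe: 1, 5, 6, 8, 10. Place at column 1.
Row 3: attacked by (1,3)→{1,3,5}; (2,1)→{1,2}; (4,9)→{8,9,10}. Safe: 4, 6, 7. Place at column 6.
Row 5: attacked by (1,3)→{3,7}; (2,1)→{1,4}; (3,6)→{4,6,8}; (4,9)→{8,9,10}. Safe: 2, 5. Place at column 5.
Row 6: attacked by (1,3)→{3,8}; (2,1)→{1,5}; (3,6)→{3,6,9}; (4,9)→{7,9}; (5,5)→{4,5,6}. Safe: 2, 10. Place at column 10.
Row 7: attacked by (1,3)→{3,9}; (2,1)→{1,6}; (3,6)→{2,6,10}; (4,9)→{6,9}; (5,5)→{3,5,7}; (6,10)→{9,10}. Safe: 4, 8. Place at column 8.
Row 8: attacked by (1,3)→{3,10}; (2,1)→{1,7}; (3,6)→{1,6}; (4,9)→{5,9}; (5,5)→{2,5,8}; (6,10)→{8,10}; (7,8)→{7,8,9}. Safe: 4. Place at column 4.
Row 9: attacked by (1,3)→{3}; (2,1)→{1,8}; (3,6)→{6}; (4,9)→{4,9}; (5,5)→{1,5,9}; (6,10)→{7,10}; (7,8)→{6,8,10}; (8,4)→{3,4,5}. Safe: 2. Place at column 2.
Row 10: attacked by (1,3)→{3}; (2,1)→{1,9}; (3,6)→{6}; (4,9)→{3,9}; (5,5)→{5,10}; (6,10)→{6,10}; (7,8)→{5,8}; (8,4)→{2,4,6}; (9,2)→{1,2,3}. Safe: 7. Place at column 7.
Columns [3, 1, 6, 9, 5, 10, 8, 4, 2, 7], r−c [-2, 1, -3, -5, 0, -4, -1, 4, 7, 3], r+c [4, 3, 9, 13, 10, 16, 15, 12, 11, 17] are all distinct, so no two queens attack.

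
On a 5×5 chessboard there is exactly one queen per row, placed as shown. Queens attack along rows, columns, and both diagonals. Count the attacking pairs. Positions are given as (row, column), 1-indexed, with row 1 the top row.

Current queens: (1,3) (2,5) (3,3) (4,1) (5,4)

1

Same column: (1,3)–(3,3) (column 3).
Total attacking pairs: 1.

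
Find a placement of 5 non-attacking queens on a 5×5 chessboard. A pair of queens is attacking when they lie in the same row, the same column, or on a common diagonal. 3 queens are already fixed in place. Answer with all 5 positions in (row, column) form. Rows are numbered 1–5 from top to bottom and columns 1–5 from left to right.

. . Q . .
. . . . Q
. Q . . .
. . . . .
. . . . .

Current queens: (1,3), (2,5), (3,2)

(1,3) (2,5) (3,2) (4,4) (5,1)

Row 4: attacked by (1,3)→{3}; (2,5)→{3,5}; (3,2)→{1,2,3}. Safe: 4. Place at column 4.
Row 5: attacked by (1,3)→{3}; (2,5)→{2,5}; (3,2)→{2,4}; (4,4)→{3,4,5}. Safe: 1. Place at column 1.
Columns [3, 5, 2, 4, 1], r−c [-2, -3, 1, 0, 4], r+c [4, 7, 5, 8, 6] are all distinct, so no two queens attack.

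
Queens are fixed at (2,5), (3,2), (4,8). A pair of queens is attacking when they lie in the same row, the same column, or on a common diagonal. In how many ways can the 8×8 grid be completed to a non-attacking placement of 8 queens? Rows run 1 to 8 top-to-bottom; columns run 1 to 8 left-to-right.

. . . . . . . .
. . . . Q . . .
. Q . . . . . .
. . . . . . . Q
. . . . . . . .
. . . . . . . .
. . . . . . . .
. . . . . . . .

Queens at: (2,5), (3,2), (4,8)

2

Branch on row 1: col 1 → 0; col 3 → 2; col 7 → 0.
Sum: 0 + 2 + 0 = 2.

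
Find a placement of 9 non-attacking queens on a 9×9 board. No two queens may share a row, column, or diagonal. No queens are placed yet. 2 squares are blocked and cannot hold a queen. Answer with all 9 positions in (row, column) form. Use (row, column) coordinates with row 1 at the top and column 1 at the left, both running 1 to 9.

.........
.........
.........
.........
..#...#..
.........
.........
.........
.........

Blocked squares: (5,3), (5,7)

Row 1: Safe: 1, 2, 3, 4, 5, 6, 7, 8, 9. Place at column 4.
Row 2: attacked by (1,4)→{3,4,5}. Safe: 1, 2, 6, 7, 8, 9. Place at column 7.
Row 3: attacked by (1,4)→{2,4,6}; (2,7)→{6,7,8}. Safe: 1, 3, 5, 9. Place at column 5.
Row 4: attacked by (1,4)→{1,4,7}; (2,7)→{5,7,9}; (3,5)→{4,5,6}. Safe: 2, 3, 8. Place at column 2.
Row 5: attacked by (1,4)→{4,8}; (2,7)→{4,7}; (3,5)→{3,5,7}; (4,2)→{1,2,3}. Blocked: 3,7. Safe: 6, 9. Place at column 9.
Row 6: attacked by (1,4)→{4,9}; (2,7)→{3,7}; (3,5)→{2,5,8}; (4,2)→{2,4}; (5,9)→{8,9}. Safe: 1, 6. Place at column 1.
Row 7: attacked by (1,4)→{4}; (2,7)→{2,7}; (3,5)→{1,5,9}; (4,2)→{2,5}; (5,9)→{7,9}; (6,1)→{1,2}. Safe: 3, 6, 8. Place at column 6.
Row 8: attacked by (1,4)→{4}; (2,7)→{1,7}; (3,5)→{5}; (4,2)→{2,6}; (5,9)→{6,9}; (6,1)→{1,3}; (7,6)→{5,6,7}. Safe: 8. Place at column 8.
Row 9: attacked by (1,4)→{4}; (2,7)→{7}; (3,5)→{5}; (4,2)→{2,7}; (5,9)→{5,9}; (6,1)→{1,4}; (7,6)→{4,6,8}; (8,8)→{7,8,9}. Safe: 3. Place at column 3.
Columns [4, 7, 5, 2, 9, 1, 6, 8, 3], r−c [-3, -5, -2, 2, -4, 5, 1, 0, 6], r+c [5, 9, 8, 6, 14, 7, 13, 16, 12] are all distinct, so no two queens attack.

(1,4) (2,7) (3,5) (4,2) (5,9) (6,1) (7,6) (8,8) (9,3)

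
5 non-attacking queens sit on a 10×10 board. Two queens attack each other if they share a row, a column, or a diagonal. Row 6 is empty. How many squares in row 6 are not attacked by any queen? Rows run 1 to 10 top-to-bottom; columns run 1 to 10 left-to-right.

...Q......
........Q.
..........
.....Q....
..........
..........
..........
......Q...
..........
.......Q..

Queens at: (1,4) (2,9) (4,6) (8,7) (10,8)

4

(1,4) attacks row 6 at column 4 and diagonals 9.
(2,9) attacks row 6 at column 9 and diagonals 5.
(4,6) attacks row 6 at column 6 and diagonals 4, 8.
(8,7) attacks row 6 at column 7 and diagonals 5, 9.
(10,8) attacks row 6 at column 8 and diagonals 4.
Attacked columns: {4, 5, 6, 7, 8, 9}. Safe: {1, 2, 3, 10}.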